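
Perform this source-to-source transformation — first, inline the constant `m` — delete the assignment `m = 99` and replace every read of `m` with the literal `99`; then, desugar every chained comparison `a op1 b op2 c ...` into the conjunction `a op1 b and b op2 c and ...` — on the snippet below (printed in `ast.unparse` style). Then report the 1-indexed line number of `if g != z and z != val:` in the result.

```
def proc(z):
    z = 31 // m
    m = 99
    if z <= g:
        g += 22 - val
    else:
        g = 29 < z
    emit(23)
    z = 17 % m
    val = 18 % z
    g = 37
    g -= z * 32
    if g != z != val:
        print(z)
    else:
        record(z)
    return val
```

Transformed code:
def proc(z):
    z = 31 // 99
    if z <= g:
        g += 22 - val
    else:
        g = 29 < z
    emit(23)
    z = 17 % 99
    val = 18 % z
    g = 37
    g -= z * 32
    if g != z and z != val:
        print(z)
    else:
        record(z)
    return val

12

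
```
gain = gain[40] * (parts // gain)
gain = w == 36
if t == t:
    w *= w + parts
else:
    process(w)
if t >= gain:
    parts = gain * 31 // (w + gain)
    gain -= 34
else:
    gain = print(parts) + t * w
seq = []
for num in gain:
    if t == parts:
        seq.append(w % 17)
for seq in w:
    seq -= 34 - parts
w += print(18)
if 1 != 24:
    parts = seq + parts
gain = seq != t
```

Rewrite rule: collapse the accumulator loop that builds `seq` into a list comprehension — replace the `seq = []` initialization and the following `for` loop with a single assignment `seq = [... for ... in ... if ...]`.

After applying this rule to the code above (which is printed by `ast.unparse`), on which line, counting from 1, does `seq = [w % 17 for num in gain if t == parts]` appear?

12

Transformed code:
gain = gain[40] * (parts // gain)
gain = w == 36
if t == t:
    w *= w + parts
else:
    process(w)
if t >= gain:
    parts = gain * 31 // (w + gain)
    gain -= 34
else:
    gain = print(parts) + t * w
seq = [w % 17 for num in gain if t == parts]
for seq in w:
    seq -= 34 - parts
w += print(18)
if 1 != 24:
    parts = seq + parts
gain = seq != t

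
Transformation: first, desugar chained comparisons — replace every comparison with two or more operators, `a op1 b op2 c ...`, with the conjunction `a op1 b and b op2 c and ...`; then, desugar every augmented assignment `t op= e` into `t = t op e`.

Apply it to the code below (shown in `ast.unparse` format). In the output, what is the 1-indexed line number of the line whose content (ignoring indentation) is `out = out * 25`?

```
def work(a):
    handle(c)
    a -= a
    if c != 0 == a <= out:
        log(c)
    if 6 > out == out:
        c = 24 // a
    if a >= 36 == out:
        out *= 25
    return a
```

9

Transformed code:
def work(a):
    handle(c)
    a = a - a
    if c != 0 and 0 == a and (a <= out):
        log(c)
    if 6 > out and out == out:
        c = 24 // a
    if a >= 36 and 36 == out:
        out = out * 25
    return a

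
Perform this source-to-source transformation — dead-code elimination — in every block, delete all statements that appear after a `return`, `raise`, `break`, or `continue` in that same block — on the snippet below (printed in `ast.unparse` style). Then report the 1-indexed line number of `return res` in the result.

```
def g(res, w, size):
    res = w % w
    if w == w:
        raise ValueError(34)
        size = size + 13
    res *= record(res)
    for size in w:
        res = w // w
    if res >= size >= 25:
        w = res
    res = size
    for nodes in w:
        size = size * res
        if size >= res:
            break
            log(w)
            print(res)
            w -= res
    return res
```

Transformed code:
def g(res, w, size):
    res = w % w
    if w == w:
        raise ValueError(34)
    res *= record(res)
    for size in w:
        res = w // w
    if res >= size >= 25:
        w = res
    res = size
    for nodes in w:
        size = size * res
        if size >= res:
            break
    return res

15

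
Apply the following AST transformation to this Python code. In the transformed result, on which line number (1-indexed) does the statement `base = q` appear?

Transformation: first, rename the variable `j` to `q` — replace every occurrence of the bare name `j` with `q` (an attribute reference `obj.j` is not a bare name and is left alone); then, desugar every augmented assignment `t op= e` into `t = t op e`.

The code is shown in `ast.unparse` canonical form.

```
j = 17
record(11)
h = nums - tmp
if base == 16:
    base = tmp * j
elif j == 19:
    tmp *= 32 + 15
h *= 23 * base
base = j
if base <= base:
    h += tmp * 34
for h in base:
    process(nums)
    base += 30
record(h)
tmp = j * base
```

9

Transformed code:
q = 17
record(11)
h = nums - tmp
if base == 16:
    base = tmp * q
elif q == 19:
    tmp = tmp * (32 + 15)
h = h * (23 * base)
base = q
if base <= base:
    h = h + tmp * 34
for h in base:
    process(nums)
    base = base + 30
record(h)
tmp = q * base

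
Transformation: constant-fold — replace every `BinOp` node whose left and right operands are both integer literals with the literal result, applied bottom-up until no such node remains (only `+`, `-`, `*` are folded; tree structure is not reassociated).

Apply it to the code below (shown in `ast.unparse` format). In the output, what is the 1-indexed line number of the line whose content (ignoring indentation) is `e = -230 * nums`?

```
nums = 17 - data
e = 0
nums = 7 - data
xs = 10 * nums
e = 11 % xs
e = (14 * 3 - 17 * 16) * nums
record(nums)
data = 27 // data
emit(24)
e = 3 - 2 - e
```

Transformed code:
nums = 17 - data
e = 0
nums = 7 - data
xs = 10 * nums
e = 11 % xs
e = -230 * nums
record(nums)
data = 27 // data
emit(24)
e = 1 - e

6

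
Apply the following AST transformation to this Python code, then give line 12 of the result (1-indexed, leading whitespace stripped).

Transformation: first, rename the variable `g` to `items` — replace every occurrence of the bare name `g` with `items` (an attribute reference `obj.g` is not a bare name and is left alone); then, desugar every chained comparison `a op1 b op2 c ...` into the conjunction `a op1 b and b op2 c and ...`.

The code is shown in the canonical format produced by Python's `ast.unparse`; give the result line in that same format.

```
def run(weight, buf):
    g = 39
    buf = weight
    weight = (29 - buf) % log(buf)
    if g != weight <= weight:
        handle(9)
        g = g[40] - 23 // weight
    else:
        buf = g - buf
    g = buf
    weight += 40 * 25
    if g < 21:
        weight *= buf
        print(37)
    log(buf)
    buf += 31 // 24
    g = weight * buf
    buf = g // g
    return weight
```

Transformed code:
def run(weight, buf):
    items = 39
    buf = weight
    weight = (29 - buf) % log(buf)
    if items != weight and weight <= weight:
        handle(9)
        items = items[40] - 23 // weight
    else:
        buf = items - buf
    items = buf
    weight += 40 * 25
    if items < 21:
        weight *= buf
        print(37)
    log(buf)
    buf += 31 // 24
    items = weight * buf
    buf = items // items
    return weight

if items < 21:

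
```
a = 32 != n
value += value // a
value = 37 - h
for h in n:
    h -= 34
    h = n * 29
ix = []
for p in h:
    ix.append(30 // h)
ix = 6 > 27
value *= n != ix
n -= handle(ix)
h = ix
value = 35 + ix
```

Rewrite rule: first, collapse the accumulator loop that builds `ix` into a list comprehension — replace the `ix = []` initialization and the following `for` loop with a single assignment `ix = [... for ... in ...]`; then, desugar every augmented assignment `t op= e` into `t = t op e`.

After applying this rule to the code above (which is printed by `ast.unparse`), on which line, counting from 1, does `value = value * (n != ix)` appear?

Transformed code:
a = 32 != n
value = value + value // a
value = 37 - h
for h in n:
    h = h - 34
    h = n * 29
ix = [30 // h for p in h]
ix = 6 > 27
value = value * (n != ix)
n = n - handle(ix)
h = ix
value = 35 + ix

9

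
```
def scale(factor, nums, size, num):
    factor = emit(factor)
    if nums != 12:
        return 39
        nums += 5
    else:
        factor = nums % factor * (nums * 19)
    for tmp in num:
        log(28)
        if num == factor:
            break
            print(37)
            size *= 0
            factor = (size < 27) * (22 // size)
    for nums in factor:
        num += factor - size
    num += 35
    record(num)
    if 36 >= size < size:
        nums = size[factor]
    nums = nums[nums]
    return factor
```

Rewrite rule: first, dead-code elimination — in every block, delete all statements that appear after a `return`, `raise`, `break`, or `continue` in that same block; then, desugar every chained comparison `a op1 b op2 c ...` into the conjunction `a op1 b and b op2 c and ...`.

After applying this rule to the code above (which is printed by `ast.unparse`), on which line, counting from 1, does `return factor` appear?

18

Transformed code:
def scale(factor, nums, size, num):
    factor = emit(factor)
    if nums != 12:
        return 39
    else:
        factor = nums % factor * (nums * 19)
    for tmp in num:
        log(28)
        if num == factor:
            break
    for nums in factor:
        num += factor - size
    num += 35
    record(num)
    if 36 >= size and size < size:
        nums = size[factor]
    nums = nums[nums]
    return factor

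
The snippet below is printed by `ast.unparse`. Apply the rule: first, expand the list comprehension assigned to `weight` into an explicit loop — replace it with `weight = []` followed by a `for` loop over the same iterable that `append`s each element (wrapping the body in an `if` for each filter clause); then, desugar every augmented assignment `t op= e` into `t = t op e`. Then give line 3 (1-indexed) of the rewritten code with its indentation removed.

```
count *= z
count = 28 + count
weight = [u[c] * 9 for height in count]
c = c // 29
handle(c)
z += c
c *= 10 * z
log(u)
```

weight = []

Transformed code:
count = count * z
count = 28 + count
weight = []
for height in count:
    weight.append(u[c] * 9)
c = c // 29
handle(c)
z = z + c
c = c * (10 * z)
log(u)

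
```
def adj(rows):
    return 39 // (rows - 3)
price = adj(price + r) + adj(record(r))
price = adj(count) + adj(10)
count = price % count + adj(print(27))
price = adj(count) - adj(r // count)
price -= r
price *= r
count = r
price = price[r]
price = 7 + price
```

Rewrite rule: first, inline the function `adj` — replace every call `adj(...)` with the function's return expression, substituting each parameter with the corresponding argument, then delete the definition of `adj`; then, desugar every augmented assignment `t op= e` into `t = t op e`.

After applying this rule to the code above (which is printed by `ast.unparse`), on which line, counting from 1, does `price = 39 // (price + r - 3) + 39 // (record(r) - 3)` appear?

Transformed code:
price = 39 // (price + r - 3) + 39 // (record(r) - 3)
price = 39 // (count - 3) + 39 // (10 - 3)
count = price % count + 39 // (print(27) - 3)
price = 39 // (count - 3) - 39 // (r // count - 3)
price = price - r
price = price * r
count = r
price = price[r]
price = 7 + price

1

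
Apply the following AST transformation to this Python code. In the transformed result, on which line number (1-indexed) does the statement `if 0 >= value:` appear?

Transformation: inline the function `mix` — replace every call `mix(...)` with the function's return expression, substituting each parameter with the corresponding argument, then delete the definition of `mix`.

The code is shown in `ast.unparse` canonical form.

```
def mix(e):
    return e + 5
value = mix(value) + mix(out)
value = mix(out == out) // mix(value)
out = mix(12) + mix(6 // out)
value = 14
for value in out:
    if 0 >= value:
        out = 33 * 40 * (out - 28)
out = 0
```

6

Transformed code:
value = value + 5 + (out + 5)
value = ((out == out) + 5) // (value + 5)
out = 12 + 5 + (6 // out + 5)
value = 14
for value in out:
    if 0 >= value:
        out = 33 * 40 * (out - 28)
out = 0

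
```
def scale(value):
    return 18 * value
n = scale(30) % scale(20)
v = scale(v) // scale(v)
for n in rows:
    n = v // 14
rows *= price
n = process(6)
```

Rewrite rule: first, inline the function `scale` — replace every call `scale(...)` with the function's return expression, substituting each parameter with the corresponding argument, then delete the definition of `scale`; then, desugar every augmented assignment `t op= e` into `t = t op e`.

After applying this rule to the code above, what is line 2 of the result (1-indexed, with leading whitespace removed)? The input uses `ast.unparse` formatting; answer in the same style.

Transformed code:
n = 18 * 30 % (18 * 20)
v = 18 * v // (18 * v)
for n in rows:
    n = v // 14
rows = rows * price
n = process(6)

v = 18 * v // (18 * v)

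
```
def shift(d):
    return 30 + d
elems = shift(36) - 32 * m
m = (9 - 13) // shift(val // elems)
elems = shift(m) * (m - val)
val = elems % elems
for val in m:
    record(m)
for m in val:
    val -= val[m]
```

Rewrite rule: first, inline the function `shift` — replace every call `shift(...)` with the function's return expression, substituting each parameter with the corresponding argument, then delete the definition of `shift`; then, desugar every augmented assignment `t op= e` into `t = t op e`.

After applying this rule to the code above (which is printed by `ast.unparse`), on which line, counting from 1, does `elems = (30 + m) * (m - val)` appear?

Transformed code:
elems = 30 + 36 - 32 * m
m = (9 - 13) // (30 + val // elems)
elems = (30 + m) * (m - val)
val = elems % elems
for val in m:
    record(m)
for m in val:
    val = val - val[m]

3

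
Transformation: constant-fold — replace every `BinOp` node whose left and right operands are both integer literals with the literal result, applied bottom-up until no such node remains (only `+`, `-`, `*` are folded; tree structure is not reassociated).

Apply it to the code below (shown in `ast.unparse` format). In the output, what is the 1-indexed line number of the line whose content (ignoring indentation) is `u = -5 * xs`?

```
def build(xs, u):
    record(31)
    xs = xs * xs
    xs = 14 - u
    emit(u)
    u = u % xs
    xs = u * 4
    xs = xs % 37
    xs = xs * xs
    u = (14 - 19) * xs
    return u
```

10

Transformed code:
def build(xs, u):
    record(31)
    xs = xs * xs
    xs = 14 - u
    emit(u)
    u = u % xs
    xs = u * 4
    xs = xs % 37
    xs = xs * xs
    u = -5 * xs
    return u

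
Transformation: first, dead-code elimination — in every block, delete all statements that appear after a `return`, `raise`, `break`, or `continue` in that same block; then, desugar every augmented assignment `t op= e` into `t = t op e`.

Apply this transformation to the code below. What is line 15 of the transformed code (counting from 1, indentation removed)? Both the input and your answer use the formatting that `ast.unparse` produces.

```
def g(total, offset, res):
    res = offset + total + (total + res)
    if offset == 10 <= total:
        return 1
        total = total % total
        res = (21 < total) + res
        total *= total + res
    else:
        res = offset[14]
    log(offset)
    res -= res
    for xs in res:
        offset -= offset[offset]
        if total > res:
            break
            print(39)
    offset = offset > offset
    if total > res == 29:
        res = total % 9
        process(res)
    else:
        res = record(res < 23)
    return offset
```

Transformed code:
def g(total, offset, res):
    res = offset + total + (total + res)
    if offset == 10 <= total:
        return 1
    else:
        res = offset[14]
    log(offset)
    res = res - res
    for xs in res:
        offset = offset - offset[offset]
        if total > res:
            break
    offset = offset > offset
    if total > res == 29:
        res = total % 9
        process(res)
    else:
        res = record(res < 23)
    return offset

res = total % 9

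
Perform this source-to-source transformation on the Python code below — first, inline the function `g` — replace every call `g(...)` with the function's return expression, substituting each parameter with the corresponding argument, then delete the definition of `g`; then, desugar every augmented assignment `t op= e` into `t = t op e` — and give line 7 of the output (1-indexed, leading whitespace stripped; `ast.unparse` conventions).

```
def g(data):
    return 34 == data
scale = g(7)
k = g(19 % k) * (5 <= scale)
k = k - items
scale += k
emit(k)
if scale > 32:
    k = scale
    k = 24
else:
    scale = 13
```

k = scale

Transformed code:
scale = 34 == 7
k = (34 == 19 % k) * (5 <= scale)
k = k - items
scale = scale + k
emit(k)
if scale > 32:
    k = scale
    k = 24
else:
    scale = 13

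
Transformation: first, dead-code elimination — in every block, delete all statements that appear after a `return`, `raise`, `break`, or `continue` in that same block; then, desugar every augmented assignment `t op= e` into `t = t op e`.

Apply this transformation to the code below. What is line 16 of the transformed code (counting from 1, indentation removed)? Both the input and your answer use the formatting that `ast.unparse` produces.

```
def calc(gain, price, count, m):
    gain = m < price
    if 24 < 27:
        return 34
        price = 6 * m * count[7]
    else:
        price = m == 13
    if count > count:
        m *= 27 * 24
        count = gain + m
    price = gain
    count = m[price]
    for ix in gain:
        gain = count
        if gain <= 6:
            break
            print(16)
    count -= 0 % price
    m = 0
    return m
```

Transformed code:
def calc(gain, price, count, m):
    gain = m < price
    if 24 < 27:
        return 34
    else:
        price = m == 13
    if count > count:
        m = m * (27 * 24)
        count = gain + m
    price = gain
    count = m[price]
    for ix in gain:
        gain = count
        if gain <= 6:
            break
    count = count - 0 % price
    m = 0
    return m

count = count - 0 % price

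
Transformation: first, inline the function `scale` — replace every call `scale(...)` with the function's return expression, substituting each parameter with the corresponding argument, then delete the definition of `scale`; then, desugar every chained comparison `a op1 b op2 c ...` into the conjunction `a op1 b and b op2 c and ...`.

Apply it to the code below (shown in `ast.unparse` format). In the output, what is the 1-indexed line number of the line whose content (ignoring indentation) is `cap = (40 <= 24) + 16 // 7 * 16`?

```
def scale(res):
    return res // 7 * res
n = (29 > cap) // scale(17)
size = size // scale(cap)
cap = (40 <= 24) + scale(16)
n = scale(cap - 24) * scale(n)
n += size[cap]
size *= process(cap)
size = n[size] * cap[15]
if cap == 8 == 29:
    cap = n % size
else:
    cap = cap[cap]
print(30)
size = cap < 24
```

3

Transformed code:
n = (29 > cap) // (17 // 7 * 17)
size = size // (cap // 7 * cap)
cap = (40 <= 24) + 16 // 7 * 16
n = (cap - 24) // 7 * (cap - 24) * (n // 7 * n)
n += size[cap]
size *= process(cap)
size = n[size] * cap[15]
if cap == 8 and 8 == 29:
    cap = n % size
else:
    cap = cap[cap]
print(30)
size = cap < 24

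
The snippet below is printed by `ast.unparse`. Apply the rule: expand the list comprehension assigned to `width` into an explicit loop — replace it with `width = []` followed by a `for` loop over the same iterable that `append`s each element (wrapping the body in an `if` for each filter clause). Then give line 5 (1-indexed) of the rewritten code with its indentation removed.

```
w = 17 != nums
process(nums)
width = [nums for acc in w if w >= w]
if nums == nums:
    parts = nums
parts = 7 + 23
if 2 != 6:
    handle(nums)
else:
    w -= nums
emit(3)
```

Transformed code:
w = 17 != nums
process(nums)
width = []
for acc in w:
    if w >= w:
        width.append(nums)
if nums == nums:
    parts = nums
parts = 7 + 23
if 2 != 6:
    handle(nums)
else:
    w -= nums
emit(3)

if w >= w:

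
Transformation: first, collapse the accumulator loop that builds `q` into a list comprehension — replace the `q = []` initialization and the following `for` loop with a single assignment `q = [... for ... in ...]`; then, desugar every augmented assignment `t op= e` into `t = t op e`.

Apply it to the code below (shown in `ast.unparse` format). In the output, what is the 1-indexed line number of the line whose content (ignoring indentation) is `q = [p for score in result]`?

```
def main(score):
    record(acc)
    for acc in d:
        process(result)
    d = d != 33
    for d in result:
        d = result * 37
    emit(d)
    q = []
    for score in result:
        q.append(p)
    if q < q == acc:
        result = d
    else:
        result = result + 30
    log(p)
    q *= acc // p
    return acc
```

9

Transformed code:
def main(score):
    record(acc)
    for acc in d:
        process(result)
    d = d != 33
    for d in result:
        d = result * 37
    emit(d)
    q = [p for score in result]
    if q < q == acc:
        result = d
    else:
        result = result + 30
    log(p)
    q = q * (acc // p)
    return acc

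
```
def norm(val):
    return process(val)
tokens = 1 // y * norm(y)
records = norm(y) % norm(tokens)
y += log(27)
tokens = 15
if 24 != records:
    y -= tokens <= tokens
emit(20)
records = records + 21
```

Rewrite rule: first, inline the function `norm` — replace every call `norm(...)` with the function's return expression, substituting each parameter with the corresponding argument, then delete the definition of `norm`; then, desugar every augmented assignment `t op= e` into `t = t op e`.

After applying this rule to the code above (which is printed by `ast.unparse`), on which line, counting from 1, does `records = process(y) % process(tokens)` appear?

Transformed code:
tokens = 1 // y * process(y)
records = process(y) % process(tokens)
y = y + log(27)
tokens = 15
if 24 != records:
    y = y - (tokens <= tokens)
emit(20)
records = records + 21

2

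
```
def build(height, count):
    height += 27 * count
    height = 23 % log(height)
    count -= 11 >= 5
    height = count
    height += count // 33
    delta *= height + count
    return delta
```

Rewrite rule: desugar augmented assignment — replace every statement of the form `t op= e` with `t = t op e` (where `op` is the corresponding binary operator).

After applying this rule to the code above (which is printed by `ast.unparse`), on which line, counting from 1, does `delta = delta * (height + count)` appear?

7

Transformed code:
def build(height, count):
    height = height + 27 * count
    height = 23 % log(height)
    count = count - (11 >= 5)
    height = count
    height = height + count // 33
    delta = delta * (height + count)
    return delta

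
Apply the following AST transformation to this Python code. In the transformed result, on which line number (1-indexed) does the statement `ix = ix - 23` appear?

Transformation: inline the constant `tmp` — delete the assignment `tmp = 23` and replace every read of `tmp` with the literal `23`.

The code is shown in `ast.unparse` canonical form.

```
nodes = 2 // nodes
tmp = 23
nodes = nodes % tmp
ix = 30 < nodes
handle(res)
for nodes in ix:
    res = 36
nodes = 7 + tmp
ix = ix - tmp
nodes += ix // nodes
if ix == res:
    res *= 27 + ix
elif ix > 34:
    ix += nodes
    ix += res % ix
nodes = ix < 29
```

Transformed code:
nodes = 2 // nodes
nodes = nodes % 23
ix = 30 < nodes
handle(res)
for nodes in ix:
    res = 36
nodes = 7 + 23
ix = ix - 23
nodes += ix // nodes
if ix == res:
    res *= 27 + ix
elif ix > 34:
    ix += nodes
    ix += res % ix
nodes = ix < 29

8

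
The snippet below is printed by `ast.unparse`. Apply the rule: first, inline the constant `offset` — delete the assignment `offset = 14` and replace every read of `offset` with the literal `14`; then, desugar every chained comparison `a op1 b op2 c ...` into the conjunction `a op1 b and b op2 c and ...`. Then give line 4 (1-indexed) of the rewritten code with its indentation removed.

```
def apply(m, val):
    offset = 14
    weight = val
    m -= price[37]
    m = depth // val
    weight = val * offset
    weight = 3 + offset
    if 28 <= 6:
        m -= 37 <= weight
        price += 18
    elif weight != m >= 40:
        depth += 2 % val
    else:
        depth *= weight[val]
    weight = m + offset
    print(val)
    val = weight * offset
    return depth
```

Transformed code:
def apply(m, val):
    weight = val
    m -= price[37]
    m = depth // val
    weight = val * 14
    weight = 3 + 14
    if 28 <= 6:
        m -= 37 <= weight
        price += 18
    elif weight != m and m >= 40:
        depth += 2 % val
    else:
        depth *= weight[val]
    weight = m + 14
    print(val)
    val = weight * 14
    return depth

m = depth // val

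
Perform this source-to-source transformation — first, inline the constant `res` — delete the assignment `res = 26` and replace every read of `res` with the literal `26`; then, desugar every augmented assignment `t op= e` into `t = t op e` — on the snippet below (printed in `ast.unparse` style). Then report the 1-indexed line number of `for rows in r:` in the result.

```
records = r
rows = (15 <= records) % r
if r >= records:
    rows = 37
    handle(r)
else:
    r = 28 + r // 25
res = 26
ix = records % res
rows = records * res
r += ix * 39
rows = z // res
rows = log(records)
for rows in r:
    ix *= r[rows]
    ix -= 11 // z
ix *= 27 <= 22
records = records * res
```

Transformed code:
records = r
rows = (15 <= records) % r
if r >= records:
    rows = 37
    handle(r)
else:
    r = 28 + r // 25
ix = records % 26
rows = records * 26
r = r + ix * 39
rows = z // 26
rows = log(records)
for rows in r:
    ix = ix * r[rows]
    ix = ix - 11 // z
ix = ix * (27 <= 22)
records = records * 26

13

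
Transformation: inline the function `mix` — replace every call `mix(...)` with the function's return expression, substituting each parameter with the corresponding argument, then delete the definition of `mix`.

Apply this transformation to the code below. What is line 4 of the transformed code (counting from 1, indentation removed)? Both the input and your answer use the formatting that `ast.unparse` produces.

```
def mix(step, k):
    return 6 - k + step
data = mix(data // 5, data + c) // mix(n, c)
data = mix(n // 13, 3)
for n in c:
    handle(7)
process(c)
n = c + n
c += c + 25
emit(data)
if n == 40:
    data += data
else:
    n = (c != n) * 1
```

handle(7)

Transformed code:
data = (6 - (data + c) + data // 5) // (6 - c + n)
data = 6 - 3 + n // 13
for n in c:
    handle(7)
process(c)
n = c + n
c += c + 25
emit(data)
if n == 40:
    data += data
else:
    n = (c != n) * 1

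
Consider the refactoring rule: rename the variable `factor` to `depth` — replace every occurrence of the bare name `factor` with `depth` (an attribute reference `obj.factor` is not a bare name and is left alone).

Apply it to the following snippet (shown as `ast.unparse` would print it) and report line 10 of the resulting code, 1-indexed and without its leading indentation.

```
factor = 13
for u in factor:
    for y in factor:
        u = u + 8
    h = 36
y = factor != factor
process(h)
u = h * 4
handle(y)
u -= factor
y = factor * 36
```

u -= depth

Transformed code:
depth = 13
for u in depth:
    for y in depth:
        u = u + 8
    h = 36
y = depth != depth
process(h)
u = h * 4
handle(y)
u -= depth
y = depth * 36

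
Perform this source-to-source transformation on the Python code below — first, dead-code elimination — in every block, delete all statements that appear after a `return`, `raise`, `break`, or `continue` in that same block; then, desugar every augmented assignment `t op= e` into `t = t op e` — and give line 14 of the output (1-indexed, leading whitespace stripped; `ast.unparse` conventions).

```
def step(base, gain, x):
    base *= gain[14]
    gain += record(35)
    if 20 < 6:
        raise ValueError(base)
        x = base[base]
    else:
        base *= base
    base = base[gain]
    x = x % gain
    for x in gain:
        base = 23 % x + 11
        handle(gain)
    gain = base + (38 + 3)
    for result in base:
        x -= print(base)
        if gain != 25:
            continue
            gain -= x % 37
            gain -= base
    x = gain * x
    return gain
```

Transformed code:
def step(base, gain, x):
    base = base * gain[14]
    gain = gain + record(35)
    if 20 < 6:
        raise ValueError(base)
    else:
        base = base * base
    base = base[gain]
    x = x % gain
    for x in gain:
        base = 23 % x + 11
        handle(gain)
    gain = base + (38 + 3)
    for result in base:
        x = x - print(base)
        if gain != 25:
            continue
    x = gain * x
    return gain

for result in base:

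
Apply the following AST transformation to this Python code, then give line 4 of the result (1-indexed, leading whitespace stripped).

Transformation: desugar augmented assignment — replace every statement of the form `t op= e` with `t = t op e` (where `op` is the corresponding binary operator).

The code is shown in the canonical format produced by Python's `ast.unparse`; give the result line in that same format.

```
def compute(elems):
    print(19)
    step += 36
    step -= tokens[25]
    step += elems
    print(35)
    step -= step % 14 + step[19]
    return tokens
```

Transformed code:
def compute(elems):
    print(19)
    step = step + 36
    step = step - tokens[25]
    step = step + elems
    print(35)
    step = step - (step % 14 + step[19])
    return tokens

step = step - tokens[25]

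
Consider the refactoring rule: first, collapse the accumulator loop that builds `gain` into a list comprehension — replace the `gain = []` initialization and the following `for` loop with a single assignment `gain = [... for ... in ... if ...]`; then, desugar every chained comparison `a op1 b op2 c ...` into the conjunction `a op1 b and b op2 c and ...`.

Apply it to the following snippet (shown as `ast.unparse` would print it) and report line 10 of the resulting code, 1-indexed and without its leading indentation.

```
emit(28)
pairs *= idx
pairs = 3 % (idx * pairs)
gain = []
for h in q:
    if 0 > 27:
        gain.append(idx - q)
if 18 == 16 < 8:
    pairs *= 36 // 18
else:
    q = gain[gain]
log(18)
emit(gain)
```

Transformed code:
emit(28)
pairs *= idx
pairs = 3 % (idx * pairs)
gain = [idx - q for h in q if 0 > 27]
if 18 == 16 and 16 < 8:
    pairs *= 36 // 18
else:
    q = gain[gain]
log(18)
emit(gain)

emit(gain)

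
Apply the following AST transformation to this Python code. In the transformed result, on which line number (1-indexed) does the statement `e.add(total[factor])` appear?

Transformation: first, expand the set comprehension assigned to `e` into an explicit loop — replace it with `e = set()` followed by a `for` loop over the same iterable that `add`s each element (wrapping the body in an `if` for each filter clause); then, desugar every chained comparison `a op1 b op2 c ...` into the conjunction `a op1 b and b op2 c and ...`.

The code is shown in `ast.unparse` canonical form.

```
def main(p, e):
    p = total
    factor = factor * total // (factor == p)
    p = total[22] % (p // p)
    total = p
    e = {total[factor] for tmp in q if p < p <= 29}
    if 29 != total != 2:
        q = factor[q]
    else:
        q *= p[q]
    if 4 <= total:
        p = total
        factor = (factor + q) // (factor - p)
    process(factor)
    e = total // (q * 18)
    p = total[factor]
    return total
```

9

Transformed code:
def main(p, e):
    p = total
    factor = factor * total // (factor == p)
    p = total[22] % (p // p)
    total = p
    e = set()
    for tmp in q:
        if p < p and p <= 29:
            e.add(total[factor])
    if 29 != total and total != 2:
        q = factor[q]
    else:
        q *= p[q]
    if 4 <= total:
        p = total
        factor = (factor + q) // (factor - p)
    process(factor)
    e = total // (q * 18)
    p = total[factor]
    return total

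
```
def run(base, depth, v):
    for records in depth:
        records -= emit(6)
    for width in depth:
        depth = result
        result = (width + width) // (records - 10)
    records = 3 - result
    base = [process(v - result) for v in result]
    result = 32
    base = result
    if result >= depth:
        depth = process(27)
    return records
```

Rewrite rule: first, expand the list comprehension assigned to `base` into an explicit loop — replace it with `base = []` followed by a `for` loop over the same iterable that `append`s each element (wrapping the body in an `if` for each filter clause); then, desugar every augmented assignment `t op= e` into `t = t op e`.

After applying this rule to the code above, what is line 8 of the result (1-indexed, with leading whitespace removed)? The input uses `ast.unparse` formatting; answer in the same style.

base = []

Transformed code:
def run(base, depth, v):
    for records in depth:
        records = records - emit(6)
    for width in depth:
        depth = result
        result = (width + width) // (records - 10)
    records = 3 - result
    base = []
    for v in result:
        base.append(process(v - result))
    result = 32
    base = result
    if result >= depth:
        depth = process(27)
    return records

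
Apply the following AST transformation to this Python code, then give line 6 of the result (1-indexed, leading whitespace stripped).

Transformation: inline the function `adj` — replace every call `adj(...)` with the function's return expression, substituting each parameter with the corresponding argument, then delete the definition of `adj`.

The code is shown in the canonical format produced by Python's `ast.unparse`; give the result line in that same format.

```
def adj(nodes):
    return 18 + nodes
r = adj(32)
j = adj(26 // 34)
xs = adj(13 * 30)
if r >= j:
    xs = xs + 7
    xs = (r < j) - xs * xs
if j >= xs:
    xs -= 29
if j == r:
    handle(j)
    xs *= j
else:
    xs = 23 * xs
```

Transformed code:
r = 18 + 32
j = 18 + 26 // 34
xs = 18 + 13 * 30
if r >= j:
    xs = xs + 7
    xs = (r < j) - xs * xs
if j >= xs:
    xs -= 29
if j == r:
    handle(j)
    xs *= j
else:
    xs = 23 * xs

xs = (r < j) - xs * xs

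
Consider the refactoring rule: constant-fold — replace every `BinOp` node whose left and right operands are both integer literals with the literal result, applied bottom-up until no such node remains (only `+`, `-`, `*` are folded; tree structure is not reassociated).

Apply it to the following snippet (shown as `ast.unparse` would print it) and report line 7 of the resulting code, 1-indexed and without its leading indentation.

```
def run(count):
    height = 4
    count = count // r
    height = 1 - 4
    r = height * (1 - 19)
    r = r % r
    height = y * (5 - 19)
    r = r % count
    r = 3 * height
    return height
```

Transformed code:
def run(count):
    height = 4
    count = count // r
    height = -3
    r = height * -18
    r = r % r
    height = y * -14
    r = r % count
    r = 3 * height
    return height

height = y * -14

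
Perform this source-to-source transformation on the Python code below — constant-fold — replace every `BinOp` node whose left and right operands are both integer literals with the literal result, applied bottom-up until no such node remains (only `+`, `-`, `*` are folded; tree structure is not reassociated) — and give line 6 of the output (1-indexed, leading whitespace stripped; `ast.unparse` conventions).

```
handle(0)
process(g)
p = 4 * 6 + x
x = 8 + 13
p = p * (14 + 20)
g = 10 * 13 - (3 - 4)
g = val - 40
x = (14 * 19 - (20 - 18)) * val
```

Transformed code:
handle(0)
process(g)
p = 24 + x
x = 21
p = p * 34
g = 131
g = val - 40
x = 264 * val

g = 131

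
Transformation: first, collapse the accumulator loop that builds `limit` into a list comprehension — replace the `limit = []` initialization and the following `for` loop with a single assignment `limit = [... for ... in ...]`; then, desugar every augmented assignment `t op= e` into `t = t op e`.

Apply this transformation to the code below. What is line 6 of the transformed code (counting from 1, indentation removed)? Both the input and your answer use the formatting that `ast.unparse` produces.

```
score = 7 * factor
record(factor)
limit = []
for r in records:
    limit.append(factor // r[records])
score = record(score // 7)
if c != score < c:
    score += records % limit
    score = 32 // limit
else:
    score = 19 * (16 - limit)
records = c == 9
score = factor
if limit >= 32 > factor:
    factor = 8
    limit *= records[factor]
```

Transformed code:
score = 7 * factor
record(factor)
limit = [factor // r[records] for r in records]
score = record(score // 7)
if c != score < c:
    score = score + records % limit
    score = 32 // limit
else:
    score = 19 * (16 - limit)
records = c == 9
score = factor
if limit >= 32 > factor:
    factor = 8
    limit = limit * records[factor]

score = score + records % limit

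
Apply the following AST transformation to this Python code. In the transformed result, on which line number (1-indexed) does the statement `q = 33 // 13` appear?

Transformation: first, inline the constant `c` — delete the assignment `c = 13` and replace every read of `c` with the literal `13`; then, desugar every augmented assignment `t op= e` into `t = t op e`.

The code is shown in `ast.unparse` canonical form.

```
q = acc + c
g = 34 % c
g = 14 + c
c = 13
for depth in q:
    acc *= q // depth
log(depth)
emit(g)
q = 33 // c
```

8

Transformed code:
q = acc + 13
g = 34 % 13
g = 14 + 13
for depth in q:
    acc = acc * (q // depth)
log(depth)
emit(g)
q = 33 // 13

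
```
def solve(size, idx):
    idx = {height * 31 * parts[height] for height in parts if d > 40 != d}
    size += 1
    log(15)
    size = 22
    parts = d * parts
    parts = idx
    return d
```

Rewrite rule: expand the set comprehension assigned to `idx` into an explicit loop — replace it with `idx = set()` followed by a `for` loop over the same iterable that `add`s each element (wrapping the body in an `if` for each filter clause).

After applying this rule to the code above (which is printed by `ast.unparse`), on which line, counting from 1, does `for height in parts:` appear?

3

Transformed code:
def solve(size, idx):
    idx = set()
    for height in parts:
        if d > 40 != d:
            idx.add(height * 31 * parts[height])
    size += 1
    log(15)
    size = 22
    parts = d * parts
    parts = idx
    return d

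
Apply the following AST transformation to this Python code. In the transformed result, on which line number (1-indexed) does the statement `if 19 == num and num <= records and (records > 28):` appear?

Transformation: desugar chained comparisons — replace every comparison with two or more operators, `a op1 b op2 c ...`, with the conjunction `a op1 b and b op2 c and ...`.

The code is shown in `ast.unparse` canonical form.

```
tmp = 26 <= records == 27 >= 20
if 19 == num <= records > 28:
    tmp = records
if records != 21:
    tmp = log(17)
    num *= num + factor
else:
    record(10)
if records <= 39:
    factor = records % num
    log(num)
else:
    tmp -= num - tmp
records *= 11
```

Transformed code:
tmp = 26 <= records and records == 27 and (27 >= 20)
if 19 == num and num <= records and (records > 28):
    tmp = records
if records != 21:
    tmp = log(17)
    num *= num + factor
else:
    record(10)
if records <= 39:
    factor = records % num
    log(num)
else:
    tmp -= num - tmp
records *= 11

2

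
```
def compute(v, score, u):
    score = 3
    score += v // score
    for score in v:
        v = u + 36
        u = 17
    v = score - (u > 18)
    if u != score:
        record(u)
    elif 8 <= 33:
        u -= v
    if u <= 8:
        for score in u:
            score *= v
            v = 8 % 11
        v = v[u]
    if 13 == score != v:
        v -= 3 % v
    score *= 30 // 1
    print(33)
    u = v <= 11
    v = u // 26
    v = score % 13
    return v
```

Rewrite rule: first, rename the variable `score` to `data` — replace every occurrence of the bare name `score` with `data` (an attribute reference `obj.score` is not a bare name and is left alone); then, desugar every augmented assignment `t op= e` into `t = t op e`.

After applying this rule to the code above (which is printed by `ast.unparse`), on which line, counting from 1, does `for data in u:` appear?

13

Transformed code:
def compute(v, data, u):
    data = 3
    data = data + v // data
    for data in v:
        v = u + 36
        u = 17
    v = data - (u > 18)
    if u != data:
        record(u)
    elif 8 <= 33:
        u = u - v
    if u <= 8:
        for data in u:
            data = data * v
            v = 8 % 11
        v = v[u]
    if 13 == data != v:
        v = v - 3 % v
    data = data * (30 // 1)
    print(33)
    u = v <= 11
    v = u // 26
    v = data % 13
    return v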